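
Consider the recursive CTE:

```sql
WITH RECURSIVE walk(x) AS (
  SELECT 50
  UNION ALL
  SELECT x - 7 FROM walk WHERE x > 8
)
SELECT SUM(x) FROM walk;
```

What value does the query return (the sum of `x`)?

Base: x=50.
Iteration 1: 50 > 8 holds -> x = 50 - 7 = 43.
Iteration 2: 43 > 8 holds -> x = 43 - 7 = 36.
Iteration 3: 36 > 8 holds -> x = 36 - 7 = 29.
Iteration 4: 29 > 8 holds -> x = 29 - 7 = 22.
Iteration 5: 22 > 8 holds -> x = 22 - 7 = 15.
Iteration 6: 15 > 8 holds -> x = 15 - 7 = 8.
Iteration 7: 8 > 8 fails; recursion stops.
SUM(x) = 50 + 43 + 36 + 29 + 22 + 15 + 8 = 203.

203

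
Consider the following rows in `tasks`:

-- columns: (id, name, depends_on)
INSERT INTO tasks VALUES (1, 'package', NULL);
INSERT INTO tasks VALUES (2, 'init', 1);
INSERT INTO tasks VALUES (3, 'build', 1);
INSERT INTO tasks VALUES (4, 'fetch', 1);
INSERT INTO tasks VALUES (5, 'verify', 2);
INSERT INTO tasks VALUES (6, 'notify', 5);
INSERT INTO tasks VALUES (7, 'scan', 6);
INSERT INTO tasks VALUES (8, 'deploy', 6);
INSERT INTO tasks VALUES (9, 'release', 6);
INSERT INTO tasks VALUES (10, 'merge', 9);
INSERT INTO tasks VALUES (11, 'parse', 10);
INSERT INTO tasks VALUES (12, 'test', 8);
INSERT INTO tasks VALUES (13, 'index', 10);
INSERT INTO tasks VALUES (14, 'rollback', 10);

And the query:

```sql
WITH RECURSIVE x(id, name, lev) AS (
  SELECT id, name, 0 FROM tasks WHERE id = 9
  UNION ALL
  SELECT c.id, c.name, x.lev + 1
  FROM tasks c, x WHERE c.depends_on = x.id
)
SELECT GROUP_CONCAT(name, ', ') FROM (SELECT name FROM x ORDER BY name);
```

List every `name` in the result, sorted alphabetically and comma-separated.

index, merge, parse, release, rollback

Base: id=9 (release) at lev 0.
Iteration 1: rows with depends_on in {9} -> merge (id 10, lev 1).
Iteration 2: rows with depends_on in {10} -> parse (id 11, lev 2), index (id 13, lev 2), rollback (id 14, lev 2).
Iteration 3: no rows with depends_on in {11,13,14}; recursion stops.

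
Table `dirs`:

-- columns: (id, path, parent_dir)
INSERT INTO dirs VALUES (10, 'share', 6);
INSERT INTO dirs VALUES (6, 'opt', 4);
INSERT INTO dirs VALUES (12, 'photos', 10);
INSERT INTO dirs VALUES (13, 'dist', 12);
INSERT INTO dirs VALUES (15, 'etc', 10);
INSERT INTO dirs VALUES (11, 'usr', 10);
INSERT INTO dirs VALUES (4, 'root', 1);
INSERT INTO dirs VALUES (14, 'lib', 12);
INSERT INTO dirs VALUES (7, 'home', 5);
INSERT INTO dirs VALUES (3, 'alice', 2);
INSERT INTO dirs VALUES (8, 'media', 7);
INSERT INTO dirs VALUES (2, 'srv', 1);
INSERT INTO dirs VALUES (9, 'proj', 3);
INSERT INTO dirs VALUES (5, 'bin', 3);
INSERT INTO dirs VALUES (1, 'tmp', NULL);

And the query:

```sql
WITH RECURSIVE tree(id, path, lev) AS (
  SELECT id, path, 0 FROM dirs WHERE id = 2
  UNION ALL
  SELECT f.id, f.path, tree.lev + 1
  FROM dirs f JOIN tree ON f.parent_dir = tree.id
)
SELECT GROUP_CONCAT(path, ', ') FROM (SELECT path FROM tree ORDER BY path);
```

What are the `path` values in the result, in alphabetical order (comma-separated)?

alice, bin, home, media, proj, srv

Base: id=2 (srv) at lev 0.
Iteration 1: rows with parent_dir in {2} -> alice (id 3, lev 1).
Iteration 2: rows with parent_dir in {3} -> bin (id 5, lev 2), proj (id 9, lev 2).
Iteration 3: rows with parent_dir in {5,9} -> home (id 7, lev 3).
Iteration 4: rows with parent_dir in {7} -> media (id 8, lev 4).
Iteration 5: no rows with parent_dir in {8}; recursion stops.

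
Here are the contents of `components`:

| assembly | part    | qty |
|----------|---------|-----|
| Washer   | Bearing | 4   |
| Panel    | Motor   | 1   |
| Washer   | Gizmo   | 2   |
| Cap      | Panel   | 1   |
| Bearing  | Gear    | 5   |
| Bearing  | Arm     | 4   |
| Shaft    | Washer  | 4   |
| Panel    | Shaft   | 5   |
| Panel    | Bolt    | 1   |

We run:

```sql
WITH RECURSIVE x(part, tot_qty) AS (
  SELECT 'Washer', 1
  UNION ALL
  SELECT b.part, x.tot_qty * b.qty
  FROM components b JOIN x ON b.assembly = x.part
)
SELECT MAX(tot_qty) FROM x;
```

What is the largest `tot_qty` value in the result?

Base: (Washer, tot_qty=1).
Iteration 1: components of {Washer} -> Bearing = 1*4 = 4, Gizmo = 1*2 = 2.
Iteration 2: components of {Bearing,Gizmo} -> Arm = 4*4 = 16, Gear = 4*5 = 20.
Iteration 3: no further components; recursion stops.
tot_qty values: 1, 4, 2, 20, 16; the maximum is 20.

20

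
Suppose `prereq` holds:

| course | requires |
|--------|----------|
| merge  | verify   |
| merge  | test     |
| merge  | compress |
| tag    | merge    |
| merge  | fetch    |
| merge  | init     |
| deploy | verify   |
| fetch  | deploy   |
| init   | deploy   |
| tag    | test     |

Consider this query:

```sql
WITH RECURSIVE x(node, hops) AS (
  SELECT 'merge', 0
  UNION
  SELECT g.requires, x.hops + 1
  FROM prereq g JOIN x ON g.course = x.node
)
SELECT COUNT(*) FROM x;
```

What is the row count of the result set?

8

Base: (merge, hops=0).
Iteration 1: edges from {merge} -> (compress, hops=1), (fetch, hops=1), (init, hops=1), (test, hops=1), (verify, hops=1).
Iteration 2: edges from {compress,fetch,init,test,verify} -> (deploy, hops=2). [UNION drops 1 duplicate row(s)]
Iteration 3: edges from {deploy} -> (verify, hops=3).
Iteration 4: no outgoing edges from {verify}; recursion stops.
Total rows emitted: 8.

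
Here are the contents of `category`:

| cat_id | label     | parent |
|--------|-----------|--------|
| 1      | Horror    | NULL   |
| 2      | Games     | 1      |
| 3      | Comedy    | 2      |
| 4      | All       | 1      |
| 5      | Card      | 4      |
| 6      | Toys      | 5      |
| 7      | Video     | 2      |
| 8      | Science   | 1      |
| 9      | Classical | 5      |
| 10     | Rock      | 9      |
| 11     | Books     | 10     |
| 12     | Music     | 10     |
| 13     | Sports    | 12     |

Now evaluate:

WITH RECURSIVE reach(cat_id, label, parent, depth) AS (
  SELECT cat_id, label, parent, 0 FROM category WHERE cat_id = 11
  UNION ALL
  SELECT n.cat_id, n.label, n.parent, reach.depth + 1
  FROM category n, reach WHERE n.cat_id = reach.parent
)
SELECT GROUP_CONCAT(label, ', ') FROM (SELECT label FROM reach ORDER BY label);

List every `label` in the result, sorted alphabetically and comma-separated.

All, Books, Card, Classical, Horror, Rock

Base: cat_id=11 (Books), parent=10, depth 0.
Iteration 1: join on cat_id=10 -> Rock (id 10, parent=9, depth 1).
Iteration 2: join on cat_id=9 -> Classical (id 9, parent=5, depth 2).
Iteration 3: join on cat_id=5 -> Card (id 5, parent=4, depth 3).
Iteration 4: join on cat_id=4 -> All (id 4, parent=1, depth 4).
Iteration 5: join on cat_id=1 -> Horror (id 1, parent=NULL, depth 5).
Iteration 6: parent is NULL; no match; recursion stops.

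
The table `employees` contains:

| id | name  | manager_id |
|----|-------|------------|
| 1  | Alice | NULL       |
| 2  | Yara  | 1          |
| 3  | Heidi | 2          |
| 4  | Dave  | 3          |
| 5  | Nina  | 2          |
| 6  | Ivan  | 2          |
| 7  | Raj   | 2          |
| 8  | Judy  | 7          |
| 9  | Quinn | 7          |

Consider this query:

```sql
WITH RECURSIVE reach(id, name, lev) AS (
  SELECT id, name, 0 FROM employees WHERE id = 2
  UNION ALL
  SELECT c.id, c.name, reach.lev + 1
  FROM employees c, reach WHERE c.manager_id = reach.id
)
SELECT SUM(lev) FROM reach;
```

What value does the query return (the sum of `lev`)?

10

Base: id=2 (Yara) at lev 0.
Iteration 1: rows with manager_id in {2} -> Heidi (id 3, lev 1), Nina (id 5, lev 1), Ivan (id 6, lev 1), Raj (id 7, lev 1).
Iteration 2: rows with manager_id in {3,5,6,7} -> Dave (id 4, lev 2), Judy (id 8, lev 2), Quinn (id 9, lev 2).
Iteration 3: no rows with manager_id in {4,8,9}; recursion stops.
SUM(lev) = 0 + 1 + 1 + 1 + 1 + 2 + 2 + 2 = 10.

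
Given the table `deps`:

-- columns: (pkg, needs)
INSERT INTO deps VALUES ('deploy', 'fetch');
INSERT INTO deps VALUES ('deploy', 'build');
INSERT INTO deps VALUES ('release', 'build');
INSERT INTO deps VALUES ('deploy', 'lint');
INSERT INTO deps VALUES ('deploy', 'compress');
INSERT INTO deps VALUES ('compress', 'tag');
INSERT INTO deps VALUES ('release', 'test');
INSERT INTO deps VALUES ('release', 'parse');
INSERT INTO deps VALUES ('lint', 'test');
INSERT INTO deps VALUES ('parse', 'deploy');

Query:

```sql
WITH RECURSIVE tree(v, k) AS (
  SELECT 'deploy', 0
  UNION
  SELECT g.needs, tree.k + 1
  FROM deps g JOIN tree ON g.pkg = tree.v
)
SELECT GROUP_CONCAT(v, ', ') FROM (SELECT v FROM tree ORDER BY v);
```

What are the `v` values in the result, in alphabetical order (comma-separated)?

Base: (deploy, k=0).
Iteration 1: edges from {deploy} -> (build, k=1), (compress, k=1), (fetch, k=1), (lint, k=1).
Iteration 2: edges from {build,compress,fetch,lint} -> (tag, k=2), (test, k=2).
Iteration 3: no outgoing edges from {tag,test}; recursion stops.

build, compress, deploy, fetch, lint, tag, test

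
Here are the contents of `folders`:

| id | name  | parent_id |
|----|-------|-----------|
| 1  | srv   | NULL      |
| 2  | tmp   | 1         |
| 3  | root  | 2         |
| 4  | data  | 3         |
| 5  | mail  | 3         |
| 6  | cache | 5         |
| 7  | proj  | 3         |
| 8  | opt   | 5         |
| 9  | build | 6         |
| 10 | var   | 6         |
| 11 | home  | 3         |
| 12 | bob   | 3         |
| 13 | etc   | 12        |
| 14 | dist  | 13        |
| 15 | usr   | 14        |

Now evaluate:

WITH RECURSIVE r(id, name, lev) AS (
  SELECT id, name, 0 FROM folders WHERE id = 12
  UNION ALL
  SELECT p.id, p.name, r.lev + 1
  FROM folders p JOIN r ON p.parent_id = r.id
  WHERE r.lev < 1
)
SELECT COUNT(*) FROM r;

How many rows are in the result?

Base: id=12 (bob) at lev 0.
Iteration 1: rows with parent_id in {12} -> etc (id 13, lev 1).
Iteration 2: lev < 1 fails for all current rows; recursion stops.
Total rows emitted: 2.

2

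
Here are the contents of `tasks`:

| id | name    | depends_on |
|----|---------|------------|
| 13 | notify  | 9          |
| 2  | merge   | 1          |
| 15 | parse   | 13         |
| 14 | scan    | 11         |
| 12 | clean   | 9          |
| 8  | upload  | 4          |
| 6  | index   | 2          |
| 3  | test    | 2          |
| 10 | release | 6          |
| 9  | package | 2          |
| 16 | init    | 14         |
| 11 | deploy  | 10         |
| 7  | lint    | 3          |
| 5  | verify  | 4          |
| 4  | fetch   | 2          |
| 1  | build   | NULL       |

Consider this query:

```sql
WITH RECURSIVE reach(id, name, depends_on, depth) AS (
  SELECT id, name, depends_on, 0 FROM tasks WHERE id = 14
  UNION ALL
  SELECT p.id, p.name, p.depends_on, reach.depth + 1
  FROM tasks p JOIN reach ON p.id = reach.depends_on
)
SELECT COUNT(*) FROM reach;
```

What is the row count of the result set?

6

Base: id=14 (scan), depends_on=11, depth 0.
Iteration 1: join on id=11 -> deploy (id 11, depends_on=10, depth 1).
Iteration 2: join on id=10 -> release (id 10, depends_on=6, depth 2).
Iteration 3: join on id=6 -> index (id 6, depends_on=2, depth 3).
Iteration 4: join on id=2 -> merge (id 2, depends_on=1, depth 4).
Iteration 5: join on id=1 -> build (id 1, depends_on=NULL, depth 5).
Iteration 6: depends_on is NULL; no match; recursion stops.
Total rows emitted: 6.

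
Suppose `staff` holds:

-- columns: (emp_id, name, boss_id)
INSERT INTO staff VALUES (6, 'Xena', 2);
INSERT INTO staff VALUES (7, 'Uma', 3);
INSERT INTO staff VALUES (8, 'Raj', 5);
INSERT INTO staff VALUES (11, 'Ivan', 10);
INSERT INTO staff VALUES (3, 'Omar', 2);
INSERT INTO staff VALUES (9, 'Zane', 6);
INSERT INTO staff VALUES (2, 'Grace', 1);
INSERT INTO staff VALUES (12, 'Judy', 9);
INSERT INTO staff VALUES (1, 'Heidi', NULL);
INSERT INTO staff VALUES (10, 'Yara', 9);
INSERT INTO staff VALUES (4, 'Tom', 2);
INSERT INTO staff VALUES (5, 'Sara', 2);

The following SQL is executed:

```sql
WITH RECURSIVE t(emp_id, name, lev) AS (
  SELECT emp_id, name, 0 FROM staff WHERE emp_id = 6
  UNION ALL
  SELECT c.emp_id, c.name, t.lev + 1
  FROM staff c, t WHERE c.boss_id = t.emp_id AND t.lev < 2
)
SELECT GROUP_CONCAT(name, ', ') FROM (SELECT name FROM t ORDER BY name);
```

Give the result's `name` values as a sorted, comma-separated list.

Base: emp_id=6 (Xena) at lev 0.
Iteration 1: rows with boss_id in {6} -> Zane (id 9, lev 1).
Iteration 2: rows with boss_id in {9} -> Yara (id 10, lev 2), Judy (id 12, lev 2).
Iteration 3: lev < 2 fails for all current rows; recursion stops.

Judy, Xena, Yara, Zane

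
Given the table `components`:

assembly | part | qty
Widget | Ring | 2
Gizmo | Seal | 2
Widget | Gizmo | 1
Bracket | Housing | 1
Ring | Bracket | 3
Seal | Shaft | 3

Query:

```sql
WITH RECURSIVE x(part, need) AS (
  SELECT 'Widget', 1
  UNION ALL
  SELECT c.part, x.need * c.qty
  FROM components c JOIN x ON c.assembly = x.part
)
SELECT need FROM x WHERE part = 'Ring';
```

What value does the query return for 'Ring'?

2

Base: (Widget, need=1).
Iteration 1: components of {Widget} -> Gizmo = 1*1 = 1, Ring = 1*2 = 2.
Iteration 2: components of {Gizmo,Ring} -> Bracket = 2*3 = 6, Seal = 1*2 = 2.
Iteration 3: components of {Bracket,Seal} -> Housing = 6*1 = 6, Shaft = 2*3 = 6.
Iteration 4: no further components; recursion stops.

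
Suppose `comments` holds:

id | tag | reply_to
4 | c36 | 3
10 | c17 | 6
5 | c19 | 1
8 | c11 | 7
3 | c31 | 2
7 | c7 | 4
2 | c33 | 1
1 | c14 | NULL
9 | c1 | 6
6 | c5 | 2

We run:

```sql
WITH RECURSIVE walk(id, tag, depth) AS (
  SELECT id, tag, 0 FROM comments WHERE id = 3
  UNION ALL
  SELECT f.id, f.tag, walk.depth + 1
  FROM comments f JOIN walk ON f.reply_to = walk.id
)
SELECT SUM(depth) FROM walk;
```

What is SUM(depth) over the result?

Base: id=3 (c31) at depth 0.
Iteration 1: rows with reply_to in {3} -> c36 (id 4, depth 1).
Iteration 2: rows with reply_to in {4} -> c7 (id 7, depth 2).
Iteration 3: rows with reply_to in {7} -> c11 (id 8, depth 3).
Iteration 4: no rows with reply_to in {8}; recursion stops.
SUM(depth) = 0 + 1 + 2 + 3 = 6.

6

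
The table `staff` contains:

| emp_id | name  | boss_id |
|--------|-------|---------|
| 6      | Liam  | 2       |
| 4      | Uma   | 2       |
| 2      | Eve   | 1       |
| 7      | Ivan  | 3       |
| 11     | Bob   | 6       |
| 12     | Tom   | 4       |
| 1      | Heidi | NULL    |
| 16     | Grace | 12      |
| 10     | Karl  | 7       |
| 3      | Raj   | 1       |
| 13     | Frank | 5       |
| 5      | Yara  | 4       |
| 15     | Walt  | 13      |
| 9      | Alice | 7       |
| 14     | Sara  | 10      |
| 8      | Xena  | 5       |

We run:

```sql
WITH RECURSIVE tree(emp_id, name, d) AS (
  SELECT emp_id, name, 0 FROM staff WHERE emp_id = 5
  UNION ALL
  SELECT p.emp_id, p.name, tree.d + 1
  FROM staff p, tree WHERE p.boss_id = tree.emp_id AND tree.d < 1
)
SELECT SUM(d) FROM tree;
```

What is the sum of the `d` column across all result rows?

2

Base: emp_id=5 (Yara) at d 0.
Iteration 1: rows with boss_id in {5} -> Xena (id 8, d 1), Frank (id 13, d 1).
Iteration 2: d < 1 fails for all current rows; recursion stops.
SUM(d) = 0 + 1 + 1 = 2.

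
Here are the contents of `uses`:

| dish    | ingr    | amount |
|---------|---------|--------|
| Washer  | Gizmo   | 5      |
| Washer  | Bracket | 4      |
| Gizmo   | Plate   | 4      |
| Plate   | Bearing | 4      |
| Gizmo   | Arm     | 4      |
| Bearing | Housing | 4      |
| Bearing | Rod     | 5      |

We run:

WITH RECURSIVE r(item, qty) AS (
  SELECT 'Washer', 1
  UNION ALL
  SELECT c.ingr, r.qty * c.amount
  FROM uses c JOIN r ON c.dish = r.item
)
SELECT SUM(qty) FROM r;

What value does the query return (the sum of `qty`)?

Base: (Washer, qty=1).
Iteration 1: components of {Washer} -> Bracket = 1*4 = 4, Gizmo = 1*5 = 5.
Iteration 2: components of {Bracket,Gizmo} -> Arm = 5*4 = 20, Plate = 5*4 = 20.
Iteration 3: components of {Arm,Plate} -> Bearing = 20*4 = 80.
Iteration 4: components of {Bearing} -> Housing = 80*4 = 320, Rod = 80*5 = 400.
Iteration 5: no further components; recursion stops.
SUM(qty) = 1 + 5 + 4 + 20 + 20 + 80 + 320 + 400 = 850.

850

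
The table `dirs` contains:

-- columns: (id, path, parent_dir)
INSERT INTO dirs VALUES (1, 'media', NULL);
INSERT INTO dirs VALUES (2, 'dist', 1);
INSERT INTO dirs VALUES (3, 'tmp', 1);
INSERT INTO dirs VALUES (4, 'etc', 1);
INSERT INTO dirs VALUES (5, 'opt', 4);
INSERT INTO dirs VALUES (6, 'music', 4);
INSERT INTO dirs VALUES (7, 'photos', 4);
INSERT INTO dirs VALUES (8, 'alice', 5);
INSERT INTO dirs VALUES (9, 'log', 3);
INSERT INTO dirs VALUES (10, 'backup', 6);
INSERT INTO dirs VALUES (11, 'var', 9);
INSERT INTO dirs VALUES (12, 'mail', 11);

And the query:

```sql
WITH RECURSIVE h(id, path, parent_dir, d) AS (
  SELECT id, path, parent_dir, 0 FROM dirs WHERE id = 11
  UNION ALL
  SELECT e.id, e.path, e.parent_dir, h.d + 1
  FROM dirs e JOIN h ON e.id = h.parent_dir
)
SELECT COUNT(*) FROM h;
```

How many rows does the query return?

4

Base: id=11 (var), parent_dir=9, d 0.
Iteration 1: join on id=9 -> log (id 9, parent_dir=3, d 1).
Iteration 2: join on id=3 -> tmp (id 3, parent_dir=1, d 2).
Iteration 3: join on id=1 -> media (id 1, parent_dir=NULL, d 3).
Iteration 4: parent_dir is NULL; no match; recursion stops.
Total rows emitted: 4.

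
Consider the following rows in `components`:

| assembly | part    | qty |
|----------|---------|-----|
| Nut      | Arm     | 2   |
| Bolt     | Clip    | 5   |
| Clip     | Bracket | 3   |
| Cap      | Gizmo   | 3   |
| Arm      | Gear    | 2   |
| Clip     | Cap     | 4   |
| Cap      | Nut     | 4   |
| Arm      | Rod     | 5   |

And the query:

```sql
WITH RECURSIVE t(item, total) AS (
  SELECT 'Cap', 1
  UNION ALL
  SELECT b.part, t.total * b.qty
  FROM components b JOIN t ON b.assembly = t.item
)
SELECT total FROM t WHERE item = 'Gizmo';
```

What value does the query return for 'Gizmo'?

3

Base: (Cap, total=1).
Iteration 1: components of {Cap} -> Gizmo = 1*3 = 3, Nut = 1*4 = 4.
Iteration 2: components of {Gizmo,Nut} -> Arm = 4*2 = 8.
Iteration 3: components of {Arm} -> Gear = 8*2 = 16, Rod = 8*5 = 40.
Iteration 4: no further components; recursion stops.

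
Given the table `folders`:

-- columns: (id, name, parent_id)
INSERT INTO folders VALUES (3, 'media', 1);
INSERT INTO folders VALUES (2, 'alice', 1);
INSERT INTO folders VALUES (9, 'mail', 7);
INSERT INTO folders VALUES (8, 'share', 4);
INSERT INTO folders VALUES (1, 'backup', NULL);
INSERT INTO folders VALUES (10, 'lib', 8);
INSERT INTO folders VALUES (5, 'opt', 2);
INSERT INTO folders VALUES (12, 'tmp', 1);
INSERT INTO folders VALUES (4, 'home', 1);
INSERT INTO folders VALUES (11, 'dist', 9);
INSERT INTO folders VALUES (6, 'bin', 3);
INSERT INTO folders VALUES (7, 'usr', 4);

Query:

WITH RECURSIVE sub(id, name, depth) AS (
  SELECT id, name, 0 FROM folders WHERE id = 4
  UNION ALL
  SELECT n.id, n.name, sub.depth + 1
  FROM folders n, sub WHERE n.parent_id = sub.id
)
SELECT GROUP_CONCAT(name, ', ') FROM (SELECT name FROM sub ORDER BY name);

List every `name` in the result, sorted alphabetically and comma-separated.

dist, home, lib, mail, share, usr

Base: id=4 (home) at depth 0.
Iteration 1: rows with parent_id in {4} -> usr (id 7, depth 1), share (id 8, depth 1).
Iteration 2: rows with parent_id in {7,8} -> mail (id 9, depth 2), lib (id 10, depth 2).
Iteration 3: rows with parent_id in {9,10} -> dist (id 11, depth 3).
Iteration 4: no rows with parent_id in {11}; recursion stops.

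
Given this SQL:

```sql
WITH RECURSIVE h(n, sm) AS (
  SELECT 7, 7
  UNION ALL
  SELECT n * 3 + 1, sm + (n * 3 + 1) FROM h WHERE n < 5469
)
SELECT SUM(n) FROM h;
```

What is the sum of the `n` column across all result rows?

Base: n=7, sm=7.
Iteration 1: 7 < 5469 holds -> n = 7 * 3 + 1 = 22, sm = 7 + 22 = 29.
Iteration 2: 22 < 5469 holds -> n = 22 * 3 + 1 = 67, sm = 29 + 67 = 96.
Iteration 3: 67 < 5469 holds -> n = 67 * 3 + 1 = 202, sm = 96 + 202 = 298.
Iteration 4: 202 < 5469 holds -> n = 202 * 3 + 1 = 607, sm = 298 + 607 = 905.
Iteration 5: 607 < 5469 holds -> n = 607 * 3 + 1 = 1822, sm = 905 + 1822 = 2727.
Iteration 6: 1822 < 5469 holds -> n = 1822 * 3 + 1 = 5467, sm = 2727 + 5467 = 8194.
Iteration 7: 5467 < 5469 holds -> n = 5467 * 3 + 1 = 16402, sm = 8194 + 16402 = 24596.
Iteration 8: 16402 < 5469 fails; recursion stops.
SUM(n) = 7 + 22 + 67 + 202 + 607 + 1822 + 5467 + 16402 = 24596.

24596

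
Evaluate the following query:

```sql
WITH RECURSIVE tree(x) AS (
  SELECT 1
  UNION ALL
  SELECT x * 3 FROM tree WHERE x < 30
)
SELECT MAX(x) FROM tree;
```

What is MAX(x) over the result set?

81

Base: x=1.
Iteration 1: 1 < 30 holds -> x = 1 * 3 = 3.
Iteration 2: 3 < 30 holds -> x = 3 * 3 = 9.
Iteration 3: 9 < 30 holds -> x = 9 * 3 = 27.
Iteration 4: 27 < 30 holds -> x = 27 * 3 = 81.
Iteration 5: 81 < 30 fails; recursion stops.
x values: 1, 3, 9, 27, 81; the maximum is 81.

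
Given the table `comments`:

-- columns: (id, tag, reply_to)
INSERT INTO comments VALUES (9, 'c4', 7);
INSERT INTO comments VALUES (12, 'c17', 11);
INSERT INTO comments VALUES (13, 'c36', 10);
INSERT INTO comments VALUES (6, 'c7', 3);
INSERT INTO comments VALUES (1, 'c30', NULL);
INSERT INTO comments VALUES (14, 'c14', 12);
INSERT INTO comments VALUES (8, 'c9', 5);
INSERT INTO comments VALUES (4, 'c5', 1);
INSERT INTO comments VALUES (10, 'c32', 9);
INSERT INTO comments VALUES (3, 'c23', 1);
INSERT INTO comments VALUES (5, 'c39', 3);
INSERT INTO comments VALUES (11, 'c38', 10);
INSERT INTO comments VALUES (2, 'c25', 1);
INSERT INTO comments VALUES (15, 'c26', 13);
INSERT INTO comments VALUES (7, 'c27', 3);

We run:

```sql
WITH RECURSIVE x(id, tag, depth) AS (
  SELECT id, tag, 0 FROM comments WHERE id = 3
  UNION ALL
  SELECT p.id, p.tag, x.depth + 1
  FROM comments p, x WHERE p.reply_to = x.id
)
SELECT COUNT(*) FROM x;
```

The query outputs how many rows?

Base: id=3 (c23) at depth 0.
Iteration 1: rows with reply_to in {3} -> c39 (id 5, depth 1), c7 (id 6, depth 1), c27 (id 7, depth 1).
Iteration 2: rows with reply_to in {5,6,7} -> c9 (id 8, depth 2), c4 (id 9, depth 2).
Iteration 3: rows with reply_to in {8,9} -> c32 (id 10, depth 3).
Iteration 4: rows with reply_to in {10} -> c38 (id 11, depth 4), c36 (id 13, depth 4).
Iteration 5: rows with reply_to in {11,13} -> c17 (id 12, depth 5), c26 (id 15, depth 5).
Iteration 6: rows with reply_to in {12,15} -> c14 (id 14, depth 6).
Iteration 7: no rows with reply_to in {14}; recursion stops.
Total rows emitted: 12.

12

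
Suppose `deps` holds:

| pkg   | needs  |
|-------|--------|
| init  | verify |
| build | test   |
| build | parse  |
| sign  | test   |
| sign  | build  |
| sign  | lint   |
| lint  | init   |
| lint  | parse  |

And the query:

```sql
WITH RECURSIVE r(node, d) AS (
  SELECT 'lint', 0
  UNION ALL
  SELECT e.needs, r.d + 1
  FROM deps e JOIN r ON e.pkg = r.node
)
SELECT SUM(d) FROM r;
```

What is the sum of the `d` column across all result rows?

Base: (lint, d=0).
Iteration 1: edges from {lint} -> (init, d=1), (parse, d=1).
Iteration 2: edges from {init,parse} -> (verify, d=2).
Iteration 3: no outgoing edges from {verify}; recursion stops.
SUM(d) = 0 + 1 + 1 + 2 = 4.

4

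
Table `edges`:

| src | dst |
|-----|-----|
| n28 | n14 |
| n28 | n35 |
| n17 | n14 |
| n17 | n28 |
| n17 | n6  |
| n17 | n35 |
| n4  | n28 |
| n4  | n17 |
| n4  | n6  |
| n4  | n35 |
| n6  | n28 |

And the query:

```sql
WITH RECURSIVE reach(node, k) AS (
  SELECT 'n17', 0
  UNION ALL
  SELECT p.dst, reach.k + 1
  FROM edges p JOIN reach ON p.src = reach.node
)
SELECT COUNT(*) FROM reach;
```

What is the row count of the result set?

10

Base: (n17, k=0).
Iteration 1: edges from {n17} -> (n14, k=1), (n28, k=1), (n35, k=1), (n6, k=1).
Iteration 2: edges from {n14,n28,n35,n6} -> (n14, k=2), (n28, k=2), (n35, k=2).
Iteration 3: edges from {n14,n28,n35} -> (n14, k=3), (n35, k=3).
Iteration 4: no outgoing edges from {n14,n35}; recursion stops.
Total rows emitted: 10.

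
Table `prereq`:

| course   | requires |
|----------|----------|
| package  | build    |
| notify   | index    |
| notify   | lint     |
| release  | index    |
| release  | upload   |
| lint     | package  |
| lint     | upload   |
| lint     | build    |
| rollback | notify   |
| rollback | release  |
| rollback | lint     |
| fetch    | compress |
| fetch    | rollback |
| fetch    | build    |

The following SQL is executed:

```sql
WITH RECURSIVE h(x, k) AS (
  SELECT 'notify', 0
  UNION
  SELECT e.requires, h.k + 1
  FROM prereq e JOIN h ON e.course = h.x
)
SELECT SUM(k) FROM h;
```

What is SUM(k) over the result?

Base: (notify, k=0).
Iteration 1: edges from {notify} -> (index, k=1), (lint, k=1).
Iteration 2: edges from {index,lint} -> (build, k=2), (package, k=2), (upload, k=2).
Iteration 3: edges from {build,package,upload} -> (build, k=3).
Iteration 4: no outgoing edges from {build}; recursion stops.
SUM(k) = 0 + 1 + 1 + 2 + 2 + 2 + 3 = 11.

11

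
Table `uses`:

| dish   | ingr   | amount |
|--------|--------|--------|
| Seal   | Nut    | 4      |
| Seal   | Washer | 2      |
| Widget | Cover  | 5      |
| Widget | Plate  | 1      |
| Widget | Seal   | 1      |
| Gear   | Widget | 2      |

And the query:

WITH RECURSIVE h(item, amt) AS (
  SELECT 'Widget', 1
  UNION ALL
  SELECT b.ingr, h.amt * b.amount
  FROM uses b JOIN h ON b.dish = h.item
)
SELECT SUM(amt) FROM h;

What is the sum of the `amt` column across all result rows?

14

Base: (Widget, amt=1).
Iteration 1: components of {Widget} -> Cover = 1*5 = 5, Plate = 1*1 = 1, Seal = 1*1 = 1.
Iteration 2: components of {Cover,Plate,Seal} -> Nut = 1*4 = 4, Washer = 1*2 = 2.
Iteration 3: no further components; recursion stops.
SUM(amt) = 1 + 1 + 5 + 1 + 4 + 2 = 14.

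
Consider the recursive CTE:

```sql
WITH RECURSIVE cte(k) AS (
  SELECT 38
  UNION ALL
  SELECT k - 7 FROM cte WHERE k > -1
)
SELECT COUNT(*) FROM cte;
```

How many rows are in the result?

7

Base: k=38.
Iteration 1: 38 > -1 holds -> k = 38 - 7 = 31.
Iteration 2: 31 > -1 holds -> k = 31 - 7 = 24.
Iteration 3: 24 > -1 holds -> k = 24 - 7 = 17.
Iteration 4: 17 > -1 holds -> k = 17 - 7 = 10.
Iteration 5: 10 > -1 holds -> k = 10 - 7 = 3.
Iteration 6: 3 > -1 holds -> k = 3 - 7 = -4.
Iteration 7: -4 > -1 fails; recursion stops.
Total rows emitted: 7.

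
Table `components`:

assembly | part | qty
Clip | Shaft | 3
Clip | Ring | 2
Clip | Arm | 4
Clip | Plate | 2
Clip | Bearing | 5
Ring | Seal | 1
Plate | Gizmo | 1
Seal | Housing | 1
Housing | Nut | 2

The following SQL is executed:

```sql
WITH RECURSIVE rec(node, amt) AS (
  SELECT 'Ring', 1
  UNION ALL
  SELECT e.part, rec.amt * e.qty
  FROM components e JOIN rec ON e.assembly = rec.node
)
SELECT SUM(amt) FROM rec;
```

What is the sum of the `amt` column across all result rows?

5

Base: (Ring, amt=1).
Iteration 1: components of {Ring} -> Seal = 1*1 = 1.
Iteration 2: components of {Seal} -> Housing = 1*1 = 1.
Iteration 3: components of {Housing} -> Nut = 1*2 = 2.
Iteration 4: no further components; recursion stops.
SUM(amt) = 1 + 1 + 1 + 2 = 5.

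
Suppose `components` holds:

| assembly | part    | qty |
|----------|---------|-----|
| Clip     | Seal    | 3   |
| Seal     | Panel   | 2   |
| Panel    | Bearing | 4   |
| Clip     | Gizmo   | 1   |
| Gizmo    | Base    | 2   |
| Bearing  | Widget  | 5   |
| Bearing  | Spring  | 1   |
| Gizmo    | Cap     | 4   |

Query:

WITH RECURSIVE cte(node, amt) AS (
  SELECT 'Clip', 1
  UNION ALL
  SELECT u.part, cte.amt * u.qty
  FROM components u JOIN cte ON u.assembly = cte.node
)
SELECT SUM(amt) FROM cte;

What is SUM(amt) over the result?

185

Base: (Clip, amt=1).
Iteration 1: components of {Clip} -> Gizmo = 1*1 = 1, Seal = 1*3 = 3.
Iteration 2: components of {Gizmo,Seal} -> Base = 1*2 = 2, Cap = 1*4 = 4, Panel = 3*2 = 6.
Iteration 3: components of {Base,Cap,Panel} -> Bearing = 6*4 = 24.
Iteration 4: components of {Bearing} -> Spring = 24*1 = 24, Widget = 24*5 = 120.
Iteration 5: no further components; recursion stops.
SUM(amt) = 1 + 3 + 1 + 6 + 2 + 4 + 24 + 120 + 24 = 185.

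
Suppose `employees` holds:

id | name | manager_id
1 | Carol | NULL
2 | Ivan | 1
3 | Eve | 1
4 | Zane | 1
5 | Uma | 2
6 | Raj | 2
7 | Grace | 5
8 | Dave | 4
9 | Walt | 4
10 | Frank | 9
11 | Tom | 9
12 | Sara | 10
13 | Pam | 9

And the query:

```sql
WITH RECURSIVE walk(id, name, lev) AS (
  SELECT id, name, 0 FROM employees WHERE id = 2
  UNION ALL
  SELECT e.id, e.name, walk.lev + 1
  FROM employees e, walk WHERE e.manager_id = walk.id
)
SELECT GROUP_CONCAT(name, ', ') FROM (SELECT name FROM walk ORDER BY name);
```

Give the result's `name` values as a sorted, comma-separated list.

Base: id=2 (Ivan) at lev 0.
Iteration 1: rows with manager_id in {2} -> Uma (id 5, lev 1), Raj (id 6, lev 1).
Iteration 2: rows with manager_id in {5,6} -> Grace (id 7, lev 2).
Iteration 3: no rows with manager_id in {7}; recursion stops.

Grace, Ivan, Raj, Uma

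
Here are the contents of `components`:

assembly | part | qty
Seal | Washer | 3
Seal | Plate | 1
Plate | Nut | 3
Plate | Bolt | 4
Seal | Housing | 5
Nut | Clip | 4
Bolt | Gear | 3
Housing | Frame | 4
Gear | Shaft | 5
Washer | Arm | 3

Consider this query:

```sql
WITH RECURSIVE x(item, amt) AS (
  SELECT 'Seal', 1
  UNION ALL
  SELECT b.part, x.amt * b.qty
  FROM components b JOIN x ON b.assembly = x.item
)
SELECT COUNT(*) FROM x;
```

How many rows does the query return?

Base: (Seal, amt=1).
Iteration 1: components of {Seal} -> Housing = 1*5 = 5, Plate = 1*1 = 1, Washer = 1*3 = 3.
Iteration 2: components of {Housing,Plate,Washer} -> Arm = 3*3 = 9, Bolt = 1*4 = 4, Frame = 5*4 = 20, Nut = 1*3 = 3.
Iteration 3: components of {Arm,Bolt,Frame,Nut} -> Clip = 3*4 = 12, Gear = 4*3 = 12.
Iteration 4: components of {Clip,Gear} -> Shaft = 12*5 = 60.
Iteration 5: no further components; recursion stops.
Total rows emitted: 11.

11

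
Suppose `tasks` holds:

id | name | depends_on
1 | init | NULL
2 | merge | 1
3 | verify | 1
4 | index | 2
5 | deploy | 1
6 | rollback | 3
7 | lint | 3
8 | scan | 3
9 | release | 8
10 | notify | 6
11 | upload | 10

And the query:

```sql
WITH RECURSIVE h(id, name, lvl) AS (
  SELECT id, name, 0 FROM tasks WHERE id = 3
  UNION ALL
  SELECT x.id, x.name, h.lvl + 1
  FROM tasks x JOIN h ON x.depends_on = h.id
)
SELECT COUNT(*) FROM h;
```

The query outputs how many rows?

Base: id=3 (verify) at lvl 0.
Iteration 1: rows with depends_on in {3} -> rollback (id 6, lvl 1), lint (id 7, lvl 1), scan (id 8, lvl 1).
Iteration 2: rows with depends_on in {6,7,8} -> release (id 9, lvl 2), notify (id 10, lvl 2).
Iteration 3: rows with depends_on in {9,10} -> upload (id 11, lvl 3).
Iteration 4: no rows with depends_on in {11}; recursion stops.
Total rows emitted: 7.

7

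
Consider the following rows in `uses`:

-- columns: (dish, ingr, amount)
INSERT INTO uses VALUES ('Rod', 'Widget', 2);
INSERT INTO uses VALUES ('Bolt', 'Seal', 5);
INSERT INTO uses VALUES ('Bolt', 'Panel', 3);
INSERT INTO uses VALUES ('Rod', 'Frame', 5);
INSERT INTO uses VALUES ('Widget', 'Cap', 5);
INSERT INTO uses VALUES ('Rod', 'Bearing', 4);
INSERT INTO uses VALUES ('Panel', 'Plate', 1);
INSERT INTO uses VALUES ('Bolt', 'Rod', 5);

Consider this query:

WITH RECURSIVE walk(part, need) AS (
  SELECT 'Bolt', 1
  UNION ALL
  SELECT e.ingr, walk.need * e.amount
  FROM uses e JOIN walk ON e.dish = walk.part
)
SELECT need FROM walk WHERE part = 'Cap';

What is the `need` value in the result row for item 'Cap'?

Base: (Bolt, need=1).
Iteration 1: components of {Bolt} -> Panel = 1*3 = 3, Rod = 1*5 = 5, Seal = 1*5 = 5.
Iteration 2: components of {Panel,Rod,Seal} -> Bearing = 5*4 = 20, Frame = 5*5 = 25, Plate = 3*1 = 3, Widget = 5*2 = 10.
Iteration 3: components of {Bearing,Frame,Plate,Widget} -> Cap = 10*5 = 50.
Iteration 4: no further components; recursion stops.

50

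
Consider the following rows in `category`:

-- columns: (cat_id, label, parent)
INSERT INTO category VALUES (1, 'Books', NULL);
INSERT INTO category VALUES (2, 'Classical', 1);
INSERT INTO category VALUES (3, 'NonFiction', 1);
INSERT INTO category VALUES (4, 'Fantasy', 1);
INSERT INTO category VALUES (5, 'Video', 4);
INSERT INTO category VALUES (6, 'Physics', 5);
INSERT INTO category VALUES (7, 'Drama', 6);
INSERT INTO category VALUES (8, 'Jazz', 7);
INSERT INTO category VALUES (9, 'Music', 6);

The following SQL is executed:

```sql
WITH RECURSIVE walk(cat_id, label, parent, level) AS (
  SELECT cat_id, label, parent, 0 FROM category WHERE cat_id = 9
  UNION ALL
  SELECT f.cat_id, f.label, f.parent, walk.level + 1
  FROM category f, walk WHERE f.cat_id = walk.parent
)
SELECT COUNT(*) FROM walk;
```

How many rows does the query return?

Base: cat_id=9 (Music), parent=6, level 0.
Iteration 1: join on cat_id=6 -> Physics (id 6, parent=5, level 1).
Iteration 2: join on cat_id=5 -> Video (id 5, parent=4, level 2).
Iteration 3: join on cat_id=4 -> Fantasy (id 4, parent=1, level 3).
Iteration 4: join on cat_id=1 -> Books (id 1, parent=NULL, level 4).
Iteration 5: parent is NULL; no match; recursion stops.
Total rows emitted: 5.

5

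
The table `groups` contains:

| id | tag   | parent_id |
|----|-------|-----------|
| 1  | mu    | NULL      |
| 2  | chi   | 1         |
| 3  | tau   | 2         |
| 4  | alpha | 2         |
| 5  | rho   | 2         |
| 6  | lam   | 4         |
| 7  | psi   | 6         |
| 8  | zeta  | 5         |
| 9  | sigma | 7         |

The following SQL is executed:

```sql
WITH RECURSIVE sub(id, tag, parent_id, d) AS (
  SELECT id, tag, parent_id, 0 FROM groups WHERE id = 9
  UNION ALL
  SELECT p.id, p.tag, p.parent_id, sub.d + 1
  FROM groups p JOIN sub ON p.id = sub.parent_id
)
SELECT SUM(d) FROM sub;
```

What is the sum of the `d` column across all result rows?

Base: id=9 (sigma), parent_id=7, d 0.
Iteration 1: join on id=7 -> psi (id 7, parent_id=6, d 1).
Iteration 2: join on id=6 -> lam (id 6, parent_id=4, d 2).
Iteration 3: join on id=4 -> alpha (id 4, parent_id=2, d 3).
Iteration 4: join on id=2 -> chi (id 2, parent_id=1, d 4).
Iteration 5: join on id=1 -> mu (id 1, parent_id=NULL, d 5).
Iteration 6: parent_id is NULL; no match; recursion stops.
SUM(d) = 0 + 1 + 2 + 3 + 4 + 5 = 15.

15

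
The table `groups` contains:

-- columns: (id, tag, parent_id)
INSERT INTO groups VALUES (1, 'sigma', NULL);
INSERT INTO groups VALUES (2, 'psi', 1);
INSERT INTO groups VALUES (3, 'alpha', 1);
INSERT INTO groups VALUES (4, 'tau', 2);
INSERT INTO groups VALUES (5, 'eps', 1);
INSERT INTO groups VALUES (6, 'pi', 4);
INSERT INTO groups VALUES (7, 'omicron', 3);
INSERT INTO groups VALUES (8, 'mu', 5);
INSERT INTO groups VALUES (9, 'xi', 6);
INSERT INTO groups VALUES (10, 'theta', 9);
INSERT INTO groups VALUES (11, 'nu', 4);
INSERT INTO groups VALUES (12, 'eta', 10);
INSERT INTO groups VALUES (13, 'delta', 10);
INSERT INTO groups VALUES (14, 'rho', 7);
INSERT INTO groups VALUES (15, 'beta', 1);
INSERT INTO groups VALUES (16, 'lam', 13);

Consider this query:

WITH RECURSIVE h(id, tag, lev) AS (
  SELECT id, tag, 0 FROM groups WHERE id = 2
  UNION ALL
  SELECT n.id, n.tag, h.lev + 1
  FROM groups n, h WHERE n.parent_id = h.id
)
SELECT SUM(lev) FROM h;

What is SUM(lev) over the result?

Base: id=2 (psi) at lev 0.
Iteration 1: rows with parent_id in {2} -> tau (id 4, lev 1).
Iteration 2: rows with parent_id in {4} -> pi (id 6, lev 2), nu (id 11, lev 2).
Iteration 3: rows with parent_id in {6,11} -> xi (id 9, lev 3).
Iteration 4: rows with parent_id in {9} -> theta (id 10, lev 4).
Iteration 5: rows with parent_id in {10} -> eta (id 12, lev 5), delta (id 13, lev 5).
Iteration 6: rows with parent_id in {12,13} -> lam (id 16, lev 6).
Iteration 7: no rows with parent_id in {16}; recursion stops.
SUM(lev) = 0 + 1 + 2 + 2 + 3 + 4 + 5 + 5 + 6 = 28.

28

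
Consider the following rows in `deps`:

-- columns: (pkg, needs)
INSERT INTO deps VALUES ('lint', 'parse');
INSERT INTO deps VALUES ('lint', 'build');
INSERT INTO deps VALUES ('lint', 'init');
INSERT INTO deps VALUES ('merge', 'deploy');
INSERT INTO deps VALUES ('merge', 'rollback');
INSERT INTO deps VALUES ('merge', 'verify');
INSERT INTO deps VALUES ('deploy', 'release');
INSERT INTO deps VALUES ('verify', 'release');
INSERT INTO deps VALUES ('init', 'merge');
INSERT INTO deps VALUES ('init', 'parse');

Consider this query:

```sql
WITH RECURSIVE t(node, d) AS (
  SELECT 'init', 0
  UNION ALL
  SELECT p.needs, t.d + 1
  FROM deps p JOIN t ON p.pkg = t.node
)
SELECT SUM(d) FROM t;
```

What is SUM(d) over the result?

14

Base: (init, d=0).
Iteration 1: edges from {init} -> (merge, d=1), (parse, d=1).
Iteration 2: edges from {merge,parse} -> (deploy, d=2), (rollback, d=2), (verify, d=2).
Iteration 3: edges from {deploy,rollback,verify} -> (release, d=3) x2. [UNION ALL keeps all 2 new rows, including repeats]
Iteration 4: no outgoing edges from {release}; recursion stops.
SUM(d) = 0 + 1 + 1 + 2 + 2 + 2 + 3 + 3 = 14.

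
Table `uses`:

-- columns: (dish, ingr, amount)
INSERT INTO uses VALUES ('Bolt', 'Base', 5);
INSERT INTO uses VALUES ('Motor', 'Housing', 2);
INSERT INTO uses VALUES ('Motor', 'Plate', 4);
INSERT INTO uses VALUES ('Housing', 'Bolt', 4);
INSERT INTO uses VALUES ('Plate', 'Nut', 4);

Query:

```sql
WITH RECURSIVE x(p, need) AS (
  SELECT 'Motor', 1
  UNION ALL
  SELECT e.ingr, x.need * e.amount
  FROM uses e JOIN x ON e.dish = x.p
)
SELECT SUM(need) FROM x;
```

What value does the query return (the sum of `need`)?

Base: (Motor, need=1).
Iteration 1: components of {Motor} -> Housing = 1*2 = 2, Plate = 1*4 = 4.
Iteration 2: components of {Housing,Plate} -> Bolt = 2*4 = 8, Nut = 4*4 = 16.
Iteration 3: components of {Bolt,Nut} -> Base = 8*5 = 40.
Iteration 4: no further components; recursion stops.
SUM(need) = 1 + 4 + 2 + 16 + 8 + 40 = 71.

71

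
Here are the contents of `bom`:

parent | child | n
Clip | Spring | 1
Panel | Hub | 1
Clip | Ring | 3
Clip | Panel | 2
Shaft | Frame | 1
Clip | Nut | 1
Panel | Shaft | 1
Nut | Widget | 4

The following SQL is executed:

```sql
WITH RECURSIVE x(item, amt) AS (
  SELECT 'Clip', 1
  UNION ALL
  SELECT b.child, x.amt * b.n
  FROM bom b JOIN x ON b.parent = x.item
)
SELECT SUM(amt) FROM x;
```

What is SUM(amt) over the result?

18

Base: (Clip, amt=1).
Iteration 1: components of {Clip} -> Nut = 1*1 = 1, Panel = 1*2 = 2, Ring = 1*3 = 3, Spring = 1*1 = 1.
Iteration 2: components of {Nut,Panel,Ring,Spring} -> Hub = 2*1 = 2, Shaft = 2*1 = 2, Widget = 1*4 = 4.
Iteration 3: components of {Hub,Shaft,Widget} -> Frame = 2*1 = 2.
Iteration 4: no further components; recursion stops.
SUM(amt) = 1 + 1 + 2 + 3 + 1 + 2 + 2 + 4 + 2 = 18.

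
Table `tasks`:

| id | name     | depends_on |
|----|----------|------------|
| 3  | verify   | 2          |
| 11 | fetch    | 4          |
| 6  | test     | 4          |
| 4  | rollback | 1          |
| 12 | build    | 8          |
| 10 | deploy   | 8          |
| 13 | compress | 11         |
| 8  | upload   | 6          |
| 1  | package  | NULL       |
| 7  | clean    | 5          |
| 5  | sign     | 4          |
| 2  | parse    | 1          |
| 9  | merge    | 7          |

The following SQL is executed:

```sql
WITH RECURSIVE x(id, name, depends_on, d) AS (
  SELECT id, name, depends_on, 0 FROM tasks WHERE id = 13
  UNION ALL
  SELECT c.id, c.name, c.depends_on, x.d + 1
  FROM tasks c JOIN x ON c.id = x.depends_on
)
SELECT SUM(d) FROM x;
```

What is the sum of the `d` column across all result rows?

Base: id=13 (compress), depends_on=11, d 0.
Iteration 1: join on id=11 -> fetch (id 11, depends_on=4, d 1).
Iteration 2: join on id=4 -> rollback (id 4, depends_on=1, d 2).
Iteration 3: join on id=1 -> package (id 1, depends_on=NULL, d 3).
Iteration 4: depends_on is NULL; no match; recursion stops.
SUM(d) = 0 + 1 + 2 + 3 = 6.

6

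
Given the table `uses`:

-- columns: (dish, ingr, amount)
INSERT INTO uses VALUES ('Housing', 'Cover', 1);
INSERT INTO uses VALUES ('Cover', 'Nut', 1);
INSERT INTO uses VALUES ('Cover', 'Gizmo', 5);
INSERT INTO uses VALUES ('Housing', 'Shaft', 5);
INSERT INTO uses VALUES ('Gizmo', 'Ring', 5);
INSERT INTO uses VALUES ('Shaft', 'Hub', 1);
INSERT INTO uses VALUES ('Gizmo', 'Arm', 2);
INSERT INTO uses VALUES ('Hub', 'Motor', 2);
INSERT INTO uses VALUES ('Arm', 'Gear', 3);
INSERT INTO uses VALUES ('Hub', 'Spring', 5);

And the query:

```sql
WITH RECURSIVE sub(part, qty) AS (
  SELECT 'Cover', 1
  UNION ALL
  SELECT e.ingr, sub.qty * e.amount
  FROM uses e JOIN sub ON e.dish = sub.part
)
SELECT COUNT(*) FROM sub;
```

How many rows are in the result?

Base: (Cover, qty=1).
Iteration 1: components of {Cover} -> Gizmo = 1*5 = 5, Nut = 1*1 = 1.
Iteration 2: components of {Gizmo,Nut} -> Arm = 5*2 = 10, Ring = 5*5 = 25.
Iteration 3: components of {Arm,Ring} -> Gear = 10*3 = 30.
Iteration 4: no further components; recursion stops.
Total rows emitted: 6.

6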